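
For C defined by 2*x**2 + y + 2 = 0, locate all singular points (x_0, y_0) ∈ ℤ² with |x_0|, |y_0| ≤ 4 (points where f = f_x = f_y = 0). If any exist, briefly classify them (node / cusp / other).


No singular points in the scanned grid; C is smooth there.

Compute partial derivatives:
  f_x = 4*x.
  f_y = 1.
f_y = 1 is a nonzero constant, so f_y never vanishes: no point (x, y) can satisfy f = f_x = f_y = 0. In particular no (x, y) ∈ {−4, ..., 4}² is singular; the curve is smooth.


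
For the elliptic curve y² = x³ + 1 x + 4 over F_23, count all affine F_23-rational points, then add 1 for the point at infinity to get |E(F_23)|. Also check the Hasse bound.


Affine points = {(0, 2), (0, 21), (1, 11), (1, 12), (4, 7), (4, 16), (7, 3), (7, 20), (8, 8), (8, 15), (9, 11), (9, 12), (10, 5), (10, 18), (11, 9), (11, 14), (13, 11), (13, 12), (14, 5), (14, 18), (15, 6), (15, 17), (17, 9), (17, 14), (18, 9), (18, 14), (22, 5), (22, 18)}; affine count = 28; |E(F_23)| = 29.

Discriminant check: Δ ∝ 4a³ + 27b² = 4·1³ + 27·4² = 4·1 + 27·16 ≡ 22 (mod 23). Nonzero ⇒ E is nonsingular.
For each x ∈ F_23, compute rhs = x³ + 1·x + 4 mod 23, then count y ∈ F_23 with y² ≡ rhs.
  x = 0: rhs = 4, matching y values: 2, 21 (2 points).
  x = 1: rhs = 6, matching y values: 11, 12 (2 points).
  x = 2: rhs = 14, matching y values: none (0 points).
  x = 3: rhs = 11, matching y values: none (0 points).
  x = 4: rhs = 3, matching y values: 7, 16 (2 points).
  x = 5: rhs = 19, matching y values: none (0 points).
  x = 6: rhs = 19, matching y values: none (0 points).
  x = 7: rhs = 9, matching y values: 3, 20 (2 points).
  x = 8: rhs = 18, matching y values: 8, 15 (2 points).
  x = 9: rhs = 6, matching y values: 11, 12 (2 points).
  x = 10: rhs = 2, matching y values: 5, 18 (2 points).
  x = 11: rhs = 12, matching y values: 9, 14 (2 points).
  x = 12: rhs = 19, matching y values: none (0 points).
  x = 13: rhs = 6, matching y values: 11, 12 (2 points).
  x = 14: rhs = 2, matching y values: 5, 18 (2 points).
  x = 15: rhs = 13, matching y values: 6, 17 (2 points).
  x = 16: rhs = 22, matching y values: none (0 points).
  x = 17: rhs = 12, matching y values: 9, 14 (2 points).
  x = 18: rhs = 12, matching y values: 9, 14 (2 points).
  x = 19: rhs = 5, matching y values: none (0 points).
  x = 20: rhs = 20, matching y values: none (0 points).
  x = 21: rhs = 17, matching y values: none (0 points).
  x = 22: rhs = 2, matching y values: 5, 18 (2 points).
Total affine count: 28.
Full point count |E(F_23)| = 28 + 1 = 29.
Hasse bound: |29 − (23+1)| = |5| = 5 ≤ 2√23 ≈ 9.5917 ✓.


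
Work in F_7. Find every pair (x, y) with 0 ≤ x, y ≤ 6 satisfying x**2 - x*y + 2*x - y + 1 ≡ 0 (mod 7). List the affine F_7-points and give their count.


Affine F_7-points: {(0, 1), (1, 2), (2, 3), (3, 4), (4, 5), (5, 6), (6, 0), (6, 1), (6, 2), (6, 3), (6, 4), (6, 5), (6, 6)}; count = 13.

For each of the 49 pairs (x, y) ∈ F_7², evaluate f(x, y) mod 7. Record the zeros.
  x = 0: [0↦1, 1↦0, 2↦6, 3↦5, 4↦4, 5↦3, 6↦2]  zeros at y ∈ {1}
  x = 1: [0↦4, 1↦2, 2↦0, 3↦5, 4↦3, 5↦1, 6↦6]  zeros at y ∈ {2}
  x = 2: [0↦2, 1↦6, 2↦3, 3↦0, 4↦4, 5↦1, 6↦5]  zeros at y ∈ {3}
  x = 3: [0↦2, 1↦5, 2↦1, 3↦4, 4↦0, 5↦3, 6↦6]  zeros at y ∈ {4}
  x = 4: [0↦4, 1↦6, 2↦1, 3↦3, 4↦5, 5↦0, 6↦2]  zeros at y ∈ {5}
  x = 5: [0↦1, 1↦2, 2↦3, 3↦4, 4↦5, 5↦6, 6↦0]  zeros at y ∈ {6}
  x = 6: [0↦0, 1↦0, 2↦0, 3↦0, 4↦0, 5↦0, 6↦0]  zeros at y ∈ {0, 1, 2, 3, 4, 5, 6}
Collecting zeros: affine points = {(0, 1), (1, 2), (2, 3), (3, 4), (4, 5), (5, 6), (6, 0), (6, 1), (6, 2), (6, 3), (6, 4), (6, 5), (6, 6)}.
Total count |C(F_7)_aff| = 13.


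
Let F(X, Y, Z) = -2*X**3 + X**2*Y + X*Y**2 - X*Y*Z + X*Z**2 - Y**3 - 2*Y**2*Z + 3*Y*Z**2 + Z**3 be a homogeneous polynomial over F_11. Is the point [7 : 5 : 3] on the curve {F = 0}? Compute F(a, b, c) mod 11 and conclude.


F(7,5,3) ≡ 8 (mod 11); P is NOT on the curve.

Evaluate F(7, 5, 3) term-by-term (mod 11).
  -2*X**3 ↦ -2·343·1·1 = -686
  X**2*Y ↦ 1·49·5·1 = 245
  X*Y**2 ↦ 1·7·25·1 = 175
  -X*Y*Z ↦ -1·7·5·3 = -105
  X*Z**2 ↦ 1·7·1·9 = 63
  -Y**3 ↦ -1·1·125·1 = -125
  -2*Y**2*Z ↦ -2·1·25·3 = -150
  3*Y*Z**2 ↦ 3·1·5·9 = 135
  Z**3 ↦ 1·1·1·27 = 27
Sum: F(7, 5, 3) = (-686) + (245) + (175) + (-105) + (63) + (-125) + (-150) + (135) + (27) = -421.
Reducing mod 11: -421 ≡ 8 (mod 11).
Since F(a, b, c) ≡ 8 ≠ 0 (mod 11), P does NOT lie on the curve.


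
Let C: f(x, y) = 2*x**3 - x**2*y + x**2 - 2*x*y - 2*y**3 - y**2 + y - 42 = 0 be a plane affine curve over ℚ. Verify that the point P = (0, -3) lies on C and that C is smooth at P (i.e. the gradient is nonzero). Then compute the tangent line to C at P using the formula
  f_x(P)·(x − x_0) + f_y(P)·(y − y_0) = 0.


Tangent line at P: 6*x - 47*y - 141 = 0.

Step 1: f(0, -3) = 0, so P lies on C.
Step 2: partial derivatives
  f_x(x, y) = 6*x**2 - 2*x*y + 2*x - 2*y, f_y(x, y) = -x**2 - 2*x - 6*y**2 - 2*y + 1.
  f_x(P) = 6, f_y(P) = -47 (gradient nonzero, so P is smooth).
Step 3: tangent line at P: 6·(x − 0) + -47·(y − -3) = 0.
Expanding: 6*x - 47*y - 141 = 0.


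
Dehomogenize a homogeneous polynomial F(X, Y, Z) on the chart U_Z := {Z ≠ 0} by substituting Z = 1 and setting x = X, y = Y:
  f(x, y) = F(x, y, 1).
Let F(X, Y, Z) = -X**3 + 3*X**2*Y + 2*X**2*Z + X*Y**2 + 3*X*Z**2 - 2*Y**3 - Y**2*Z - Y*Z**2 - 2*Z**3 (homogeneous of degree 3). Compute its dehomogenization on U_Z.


f(x, y) = -x**3 + 3*x**2*y + 2*x**2 + x*y**2 + 3*x - 2*y**3 - y**2 - y - 2

On U_Z we set Z = 1. Each monomial c·X^i·Y^j·Z^k in F becomes c·x^i·y^j·1^k = c·x^i·y^j.
Substituting Z = 1: F(X, Y, 1) = -x**3 + 3*x**2*y + 2*x**2 + x*y**2 + 3*x - 2*y**3 - y**2 - y - 2.
Note: deg(f) ≤ deg(F) = 3; strict inequality happens when F is divisible by Z (lost terms).


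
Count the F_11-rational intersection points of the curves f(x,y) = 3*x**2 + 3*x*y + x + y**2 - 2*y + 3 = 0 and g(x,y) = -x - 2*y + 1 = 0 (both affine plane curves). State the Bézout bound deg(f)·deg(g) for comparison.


Common zeros: ∅; count = 0; Bézout bound = 2.

deg(f) = 2, deg(g) = 1, so Bézout bound = 2.
Scan x ∈ F_11. For each x, list the y ∈ F_11 with f(x, y) ≡ 0 and those with g(x, y) ≡ 0 (mod 11); the common zeros in that column are the intersection.
  x = 0: f ≡ 0 at y ∈ {4, 9}; g ≡ 0 at y ∈ {6}; common: ∅.
  x = 1: f ≡ 0 at y ∈ ∅; g ≡ 0 at y ∈ {0}; common: ∅.
  x = 2: f ≡ 0 at y ∈ {1, 6}; g ≡ 0 at y ∈ {5}; common: ∅.
  x = 3: f ≡ 0 at y ∈ {0, 4}; g ≡ 0 at y ∈ {10}; common: ∅.
  x = 4: f ≡ 0 at y ∈ {0, 1}; g ≡ 0 at y ∈ {4}; common: ∅.
  x = 5: f ≡ 0 at y ∈ ∅; g ≡ 0 at y ∈ {9}; common: ∅.
  x = 6: f ≡ 0 at y ∈ ∅; g ≡ 0 at y ∈ {3}; common: ∅.
  x = 7: f ≡ 0 at y ∈ ∅; g ≡ 0 at y ∈ {8}; common: ∅.
  x = 8: f ≡ 0 at y ∈ ∅; g ≡ 0 at y ∈ {2}; common: ∅.
  x = 9: f ≡ 0 at y ∈ {9, 10}; g ≡ 0 at y ∈ {7}; common: ∅.
  x = 10: f ≡ 0 at y ∈ {6, 10}; g ≡ 0 at y ∈ {1}; common: ∅.
Collecting: common zeros = ∅, so the count is 0.
Comparison with the Bézout bound: 0 ≤ 2 = deg(f)·deg(g), as expected for curves with no common component (the affine F_11-count falls short of the bound because intersections may lie at infinity, over extension fields, or carry multiplicity).


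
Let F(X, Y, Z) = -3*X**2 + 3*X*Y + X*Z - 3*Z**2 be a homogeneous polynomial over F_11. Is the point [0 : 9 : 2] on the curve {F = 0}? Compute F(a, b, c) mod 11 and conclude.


F(0,9,2) ≡ 10 (mod 11); P is NOT on the curve.

Evaluate F(0, 9, 2) term-by-term (mod 11).
  -3*X**2 ↦ -3·0·1·1 = 0
  3*X*Y ↦ 3·0·9·1 = 0
  X*Z ↦ 1·0·1·2 = 0
  -3*Z**2 ↦ -3·1·1·4 = -12
Sum: F(0, 9, 2) = (0) + (0) + (0) + (-12) = -12.
Reducing mod 11: -12 ≡ 10 (mod 11).
Since F(a, b, c) ≡ 10 ≠ 0 (mod 11), P does NOT lie on the curve.


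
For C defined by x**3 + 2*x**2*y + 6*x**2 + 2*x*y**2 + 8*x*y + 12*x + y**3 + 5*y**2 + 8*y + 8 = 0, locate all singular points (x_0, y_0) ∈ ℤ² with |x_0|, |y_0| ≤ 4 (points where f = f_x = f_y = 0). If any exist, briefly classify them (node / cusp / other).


Singular points: {(-2, 0)}; classification: cusp.

Compute partial derivatives:
  f_x = 3*x**2 + 4*x*y + 12*x + 2*y**2 + 8*y + 12.
  f_y = 2*x**2 + 4*x*y + 8*x + 3*y**2 + 10*y + 8.
Scan x_0 ∈ {−4, ..., 4}. For each x_0, f_y(x_0, y) is a polynomial in y; find its integer roots y ∈ {−4, ..., 4}, then test f_x and f at those candidates.
  x = -4: f_y(-4, y) = 3*y**2 - 6*y + 8; no integer root y with |y| ≤ 4.
  x = -3: f_y(-3, y) = 3*y**2 - 2*y + 2; no integer root y with |y| ≤ 4.
  x = -2: f_y(-2, y) = 3*y**2 + 2*y; vanishes at y ∈ {0}. (-2, 0): f_x = 0, f = 0 — SINGULAR.
  x = -1: f_y(-1, y) = 3*y**2 + 6*y + 2; no integer root y with |y| ≤ 4.
  x = 0: f_y(0, y) = 3*y**2 + 10*y + 8; vanishes at y ∈ {-2}. (0, -2): f_x = 4 ≠ 0.
  x = 1: f_y(1, y) = 3*y**2 + 14*y + 18; no integer root y with |y| ≤ 4.
  x = 2: f_y(2, y) = 3*y**2 + 18*y + 32; no integer root y with |y| ≤ 4.
  x = 3: f_y(3, y) = 3*y**2 + 22*y + 50; no integer root y with |y| ≤ 4.
  x = 4: f_y(4, y) = 3*y**2 + 26*y + 72; no integer root y with |y| ≤ 4.
Only singular point on the grid: (-2, 0).
Classify: substitute x = -2 + u, y = 0 + v and expand: f = u**3 + 2*u**2*v + 2*u*v**2 + v**3 + v**2.
No constant or linear terms (consistent with a singular point). Quadratic part: v**2. Cubic part: u**3 + 2*u**2*v + 2*u*v**2 + v**3.
The quadratic part v**2 is a perfect square, so there is a single (double) tangent line v = 0, i.e. y = 0. Restricting the cubic part to that line (v = 0) leaves u**3 ≠ 0, so f is not divisible by v and the branch is v² ≈ -u**3 to lowest order — this is a cusp.
Classification: cusp.


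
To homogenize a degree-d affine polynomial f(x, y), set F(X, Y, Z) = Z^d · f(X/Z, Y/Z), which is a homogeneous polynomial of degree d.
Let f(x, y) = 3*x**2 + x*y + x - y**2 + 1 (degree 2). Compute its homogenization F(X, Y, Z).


F(X, Y, Z) = 3*X**2 + X*Y + X*Z - Y**2 + Z**2

deg(f) = 2.
Substitute x = X/Z, y = Y/Z into f, then multiply by Z^2.
  monomial 3·x^2·y^0 ↦ 3·X^2·Y^0·Z^0.
  monomial 1·x^1·y^1 ↦ 1·X^1·Y^1·Z^0.
  monomial 1·x^1·y^0 ↦ 1·X^1·Y^0·Z^1.
  monomial -1·x^0·y^2 ↦ -1·X^0·Y^2·Z^0.
  monomial 1·x^0·y^0 ↦ 1·X^0·Y^0·Z^2.
Collecting: F(X, Y, Z) = 3*X**2 + X*Y + X*Z - Y**2 + Z**2.


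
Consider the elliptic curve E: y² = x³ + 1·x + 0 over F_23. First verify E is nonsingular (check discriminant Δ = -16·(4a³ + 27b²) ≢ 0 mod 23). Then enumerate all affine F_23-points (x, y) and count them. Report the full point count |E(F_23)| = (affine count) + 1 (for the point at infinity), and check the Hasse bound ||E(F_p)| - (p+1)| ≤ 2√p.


Affine points = {(0, 0), (1, 5), (1, 18), (9, 5), (9, 18), (11, 10), (11, 13), (13, 5), (13, 18), (15, 3), (15, 20), (16, 8), (16, 15), (17, 10), (17, 13), (18, 10), (18, 13), (19, 1), (19, 22), (20, 4), (20, 19), (21, 6), (21, 17)}; affine count = 23; |E(F_23)| = 24.

Discriminant check: Δ ∝ 4a³ + 27b² = 4·1³ + 27·0² = 4·1 + 27·0 ≡ 4 (mod 23). Nonzero ⇒ E is nonsingular.
For each x ∈ F_23, compute rhs = x³ + 1·x + 0 mod 23, then count y ∈ F_23 with y² ≡ rhs.
  x = 0: rhs = 0, matching y values: 0 (1 points).
  x = 1: rhs = 2, matching y values: 5, 18 (2 points).
  x = 2: rhs = 10, matching y values: none (0 points).
  x = 3: rhs = 7, matching y values: none (0 points).
  x = 4: rhs = 22, matching y values: none (0 points).
  x = 5: rhs = 15, matching y values: none (0 points).
  x = 6: rhs = 15, matching y values: none (0 points).
  x = 7: rhs = 5, matching y values: none (0 points).
  x = 8: rhs = 14, matching y values: none (0 points).
  x = 9: rhs = 2, matching y values: 5, 18 (2 points).
  x = 10: rhs = 21, matching y values: none (0 points).
  x = 11: rhs = 8, matching y values: 10, 13 (2 points).
  x = 12: rhs = 15, matching y values: none (0 points).
  x = 13: rhs = 2, matching y values: 5, 18 (2 points).
  x = 14: rhs = 21, matching y values: none (0 points).
  x = 15: rhs = 9, matching y values: 3, 20 (2 points).
  x = 16: rhs = 18, matching y values: 8, 15 (2 points).
  x = 17: rhs = 8, matching y values: 10, 13 (2 points).
  x = 18: rhs = 8, matching y values: 10, 13 (2 points).
  x = 19: rhs = 1, matching y values: 1, 22 (2 points).
  x = 20: rhs = 16, matching y values: 4, 19 (2 points).
  x = 21: rhs = 13, matching y values: 6, 17 (2 points).
  x = 22: rhs = 21, matching y values: none (0 points).
Total affine count: 23.
Full point count |E(F_23)| = 23 + 1 = 24.
Hasse bound: |24 − (23+1)| = |0| = 0 ≤ 2√23 ≈ 9.5917 ✓.


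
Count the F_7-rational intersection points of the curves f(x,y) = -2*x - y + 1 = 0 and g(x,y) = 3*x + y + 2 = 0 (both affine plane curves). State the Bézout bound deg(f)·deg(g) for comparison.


Common zeros: {(4, 0)}; count = 1; Bézout bound = 1.

deg(f) = 1, deg(g) = 1, so Bézout bound = 1.
Scan x ∈ F_7. For each x, list the y ∈ F_7 with f(x, y) ≡ 0 and those with g(x, y) ≡ 0 (mod 7); the common zeros in that column are the intersection.
  x = 0: f ≡ 0 at y ∈ {1}; g ≡ 0 at y ∈ {5}; common: ∅.
  x = 1: f ≡ 0 at y ∈ {6}; g ≡ 0 at y ∈ {2}; common: ∅.
  x = 2: f ≡ 0 at y ∈ {4}; g ≡ 0 at y ∈ {6}; common: ∅.
  x = 3: f ≡ 0 at y ∈ {2}; g ≡ 0 at y ∈ {3}; common: ∅.
  x = 4: f ≡ 0 at y ∈ {0}; g ≡ 0 at y ∈ {0}; common: {0}.
  x = 5: f ≡ 0 at y ∈ {5}; g ≡ 0 at y ∈ {4}; common: ∅.
  x = 6: f ≡ 0 at y ∈ {3}; g ≡ 0 at y ∈ {1}; common: ∅.
Collecting: common zeros = {(4, 0)}, so the count is 1.
Comparison with the Bézout bound: 1 ≤ 1 = deg(f)·deg(g), as expected for curves with no common component (the bound is attained).


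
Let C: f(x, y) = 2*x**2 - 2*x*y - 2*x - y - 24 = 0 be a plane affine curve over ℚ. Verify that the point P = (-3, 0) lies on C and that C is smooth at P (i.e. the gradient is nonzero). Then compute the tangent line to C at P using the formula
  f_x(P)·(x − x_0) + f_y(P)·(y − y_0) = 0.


Tangent line at P: -14*x + 5*y - 42 = 0.

Step 1: f(-3, 0) = 0, so P lies on C.
Step 2: partial derivatives
  f_x(x, y) = 4*x - 2*y - 2, f_y(x, y) = -2*x - 1.
  f_x(P) = -14, f_y(P) = 5 (gradient nonzero, so P is smooth).
Step 3: tangent line at P: -14·(x − -3) + 5·(y − 0) = 0.
Expanding: -14*x + 5*y - 42 = 0.


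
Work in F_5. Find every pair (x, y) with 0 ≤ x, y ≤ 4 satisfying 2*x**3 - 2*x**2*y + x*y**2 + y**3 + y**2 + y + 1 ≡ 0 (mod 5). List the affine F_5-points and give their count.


Affine F_5-points: {(0, 2), (0, 3), (0, 4), (1, 1), (1, 3), (1, 4), (2, 3), (3, 0), (3, 2), (3, 4), (4, 2)}; count = 11.

For each of the 25 pairs (x, y) ∈ F_5², evaluate f(x, y) mod 5. Record the zeros.
  x = 0: [0↦1, 1↦4, 2↦0, 3↦0, 4↦0]  zeros at y ∈ {2, 3, 4}
  x = 1: [0↦3, 1↦0, 2↦2, 3↦0, 4↦0]  zeros at y ∈ {1, 3, 4}
  x = 2: [0↦2, 1↦4, 2↦3, 3↦0, 4↦1]  zeros at y ∈ {3}
  x = 3: [0↦0, 1↦3, 2↦0, 3↦2, 4↦0]  zeros at y ∈ {0, 2, 4}
  x = 4: [0↦4, 1↦4, 2↦0, 3↦3, 4↦4]  zeros at y ∈ {2}
Collecting zeros: affine points = {(0, 2), (0, 3), (0, 4), (1, 1), (1, 3), (1, 4), (2, 3), (3, 0), (3, 2), (3, 4), (4, 2)}.
Total count |C(F_5)_aff| = 11.


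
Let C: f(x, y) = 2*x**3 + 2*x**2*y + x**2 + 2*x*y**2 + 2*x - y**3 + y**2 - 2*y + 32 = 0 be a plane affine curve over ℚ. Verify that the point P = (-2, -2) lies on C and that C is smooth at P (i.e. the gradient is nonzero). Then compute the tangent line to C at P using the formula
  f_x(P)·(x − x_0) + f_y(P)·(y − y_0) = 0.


Tangent line at P: 46*x + 6*y + 104 = 0.

Step 1: f(-2, -2) = 0, so P lies on C.
Step 2: partial derivatives
  f_x(x, y) = 6*x**2 + 4*x*y + 2*x + 2*y**2 + 2, f_y(x, y) = 2*x**2 + 4*x*y - 3*y**2 + 2*y - 2.
  f_x(P) = 46, f_y(P) = 6 (gradient nonzero, so P is smooth).
Step 3: tangent line at P: 46·(x − -2) + 6·(y − -2) = 0.
Expanding: 46*x + 6*y + 104 = 0.


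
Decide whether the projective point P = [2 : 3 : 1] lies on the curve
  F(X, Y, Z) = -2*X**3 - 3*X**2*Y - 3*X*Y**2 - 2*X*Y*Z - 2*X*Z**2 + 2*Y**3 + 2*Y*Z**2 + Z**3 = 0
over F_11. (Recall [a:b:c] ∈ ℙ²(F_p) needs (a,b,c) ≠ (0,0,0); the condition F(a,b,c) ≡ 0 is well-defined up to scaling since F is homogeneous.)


F(2,3,1) ≡ 5 (mod 11); P is NOT on the curve.

Evaluate F(2, 3, 1) term-by-term (mod 11).
  -2*X**3 ↦ -2·8·1·1 = -16
  -3*X**2*Y ↦ -3·4·3·1 = -36
  -3*X*Y**2 ↦ -3·2·9·1 = -54
  -2*X*Y*Z ↦ -2·2·3·1 = -12
  -2*X*Z**2 ↦ -2·2·1·1 = -4
  2*Y**3 ↦ 2·1·27·1 = 54
  2*Y*Z**2 ↦ 2·1·3·1 = 6
  Z**3 ↦ 1·1·1·1 = 1
Sum: F(2, 3, 1) = (-16) + (-36) + (-54) + (-12) + (-4) + (54) + (6) + (1) = -61.
Reducing mod 11: -61 ≡ 5 (mod 11).
Since F(a, b, c) ≡ 5 ≠ 0 (mod 11), P does NOT lie on the curve.


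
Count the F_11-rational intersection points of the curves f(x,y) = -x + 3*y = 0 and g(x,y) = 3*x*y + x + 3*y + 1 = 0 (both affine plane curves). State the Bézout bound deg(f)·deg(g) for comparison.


Common zeros: {(10, 7)}; count = 1; Bézout bound = 2.

deg(f) = 1, deg(g) = 2, so Bézout bound = 2.
Scan x ∈ F_11. For each x, list the y ∈ F_11 with f(x, y) ≡ 0 and those with g(x, y) ≡ 0 (mod 11); the common zeros in that column are the intersection.
  x = 0: f ≡ 0 at y ∈ {0}; g ≡ 0 at y ∈ {7}; common: ∅.
  x = 1: f ≡ 0 at y ∈ {4}; g ≡ 0 at y ∈ {7}; common: ∅.
  x = 2: f ≡ 0 at y ∈ {8}; g ≡ 0 at y ∈ {7}; common: ∅.
  x = 3: f ≡ 0 at y ∈ {1}; g ≡ 0 at y ∈ {7}; common: ∅.
  x = 4: f ≡ 0 at y ∈ {5}; g ≡ 0 at y ∈ {7}; common: ∅.
  x = 5: f ≡ 0 at y ∈ {9}; g ≡ 0 at y ∈ {7}; common: ∅.
  x = 6: f ≡ 0 at y ∈ {2}; g ≡ 0 at y ∈ {7}; common: ∅.
  x = 7: f ≡ 0 at y ∈ {6}; g ≡ 0 at y ∈ {7}; common: ∅.
  x = 8: f ≡ 0 at y ∈ {10}; g ≡ 0 at y ∈ {7}; common: ∅.
  x = 9: f ≡ 0 at y ∈ {3}; g ≡ 0 at y ∈ {7}; common: ∅.
  x = 10: f ≡ 0 at y ∈ {7}; g ≡ 0 at y ∈ {0, 1, 2, 3, 4, 5, 6, 7, 8, 9, 10}; common: {7}.
Collecting: common zeros = {(10, 7)}, so the count is 1.
Comparison with the Bézout bound: 1 ≤ 2 = deg(f)·deg(g), as expected for curves with no common component (the affine F_11-count falls short of the bound because intersections may lie at infinity, over extension fields, or carry multiplicity).


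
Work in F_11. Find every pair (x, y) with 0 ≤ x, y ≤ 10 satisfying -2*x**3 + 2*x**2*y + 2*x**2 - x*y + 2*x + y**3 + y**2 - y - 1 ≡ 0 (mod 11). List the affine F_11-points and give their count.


Affine F_11-points: {(0, 1), (0, 10), (1, 6), (4, 4), (5, 8), (7, 9), (10, 7)}; count = 7.

For each of the 121 pairs (x, y) ∈ F_11², evaluate f(x, y) mod 11. Record the zeros.
  x = 0: [0↦10, 1↦0, 2↦9, 3↦10, 4↦9, 5↦1, 6↦3, 7↦10, 8↦6, 9↦8, 10↦0]  zeros at y ∈ {1, 10}
  x = 1: [0↦1, 1↦3, 2↦2, 3↦4, 4↦4, 5↦8, 6↦0, 7↦8, 8↦5, 9↦8, 10↦1]  zeros at y ∈ {6}
  x = 2: [0↦6, 1↦2, 2↦6, 3↦2, 4↦7, 5↦5, 6↦2, 7↦4, 8↦6, 9↦3, 10↦1]  zeros at y ∈ ∅
  x = 3: [0↦2, 1↦7, 2↦9, 3↦3, 4↦6, 5↦2, 6↦8, 7↦8, 8↦8, 9↦3, 10↦10]  zeros at y ∈ ∅
  x = 4: [0↦10, 1↦6, 2↦10, 3↦6, 4↦0, 5↦9, 6↦6, 7↦8, 8↦10, 9↦7, 10↦5]  zeros at y ∈ {4}
  x = 5: [0↦7, 1↦9, 2↦8, 3↦10, 4↦10, 5↦3, 6↦6, 7↦3, 8↦0, 9↦3, 10↦7]  zeros at y ∈ {8}
  x = 6: [0↦3, 1↦4, 2↦2, 3↦3, 4↦2, 5↦5, 6↦7, 7↦3, 8↦10, 9↦1, 10↦4]  zeros at y ∈ ∅
  x = 7: [0↦8, 1↦1, 2↦2, 3↦6, 4↦8, 5↦3, 6↦8, 7↦7, 8↦6, 9↦0, 10↦6]  zeros at y ∈ {9}
  x = 8: [0↦10, 1↦10, 2↦7, 3↦7, 4↦5, 5↦7, 6↦8, 7↦3, 8↦9, 9↦10, 10↦1]  zeros at y ∈ ∅
  x = 9: [0↦8, 1↦8, 2↦5, 3↦5, 4↦3, 5↦5, 6↦6, 7↦1, 8↦7, 9↦8, 10↦10]  zeros at y ∈ ∅
  x = 10: [0↦1, 1↦5, 2↦6, 3↦10, 4↦1, 5↦7, 6↦1, 7↦0, 8↦10, 9↦4, 10↦10]  zeros at y ∈ {7}
Collecting zeros: affine points = {(0, 1), (0, 10), (1, 6), (4, 4), (5, 8), (7, 9), (10, 7)}.
Total count |C(F_11)_aff| = 7.


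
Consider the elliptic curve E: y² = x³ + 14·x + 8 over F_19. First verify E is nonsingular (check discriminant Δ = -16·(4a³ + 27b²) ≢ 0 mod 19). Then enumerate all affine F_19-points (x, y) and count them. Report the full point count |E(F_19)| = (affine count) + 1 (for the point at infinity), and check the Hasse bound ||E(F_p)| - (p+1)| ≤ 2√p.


Affine points = {(1, 2), (1, 17), (2, 5), (2, 14), (3, 1), (3, 18), (6, 2), (6, 17), (8, 9), (8, 10), (11, 7), (11, 12), (12, 2), (12, 17)}; affine count = 14; |E(F_19)| = 15.

Discriminant check: Δ ∝ 4a³ + 27b² = 4·14³ + 27·8² = 4·2744 + 27·64 ≡ 12 (mod 19). Nonzero ⇒ E is nonsingular.
For each x ∈ F_19, compute rhs = x³ + 14·x + 8 mod 19, then count y ∈ F_19 with y² ≡ rhs.
  x = 0: rhs = 8, matching y values: none (0 points).
  x = 1: rhs = 4, matching y values: 2, 17 (2 points).
  x = 2: rhs = 6, matching y values: 5, 14 (2 points).
  x = 3: rhs = 1, matching y values: 1, 18 (2 points).
  x = 4: rhs = 14, matching y values: none (0 points).
  x = 5: rhs = 13, matching y values: none (0 points).
  x = 6: rhs = 4, matching y values: 2, 17 (2 points).
  x = 7: rhs = 12, matching y values: none (0 points).
  x = 8: rhs = 5, matching y values: 9, 10 (2 points).
  x = 9: rhs = 8, matching y values: none (0 points).
  x = 10: rhs = 8, matching y values: none (0 points).
  x = 11: rhs = 11, matching y values: 7, 12 (2 points).
  x = 12: rhs = 4, matching y values: 2, 17 (2 points).
  x = 13: rhs = 12, matching y values: none (0 points).
  x = 14: rhs = 3, matching y values: none (0 points).
  x = 15: rhs = 2, matching y values: none (0 points).
  x = 16: rhs = 15, matching y values: none (0 points).
  x = 17: rhs = 10, matching y values: none (0 points).
  x = 18: rhs = 12, matching y values: none (0 points).
Total affine count: 14.
Full point count |E(F_19)| = 14 + 1 = 15.
Hasse bound: |15 − (19+1)| = |-5| = 5 ≤ 2√19 ≈ 8.7178 ✓.


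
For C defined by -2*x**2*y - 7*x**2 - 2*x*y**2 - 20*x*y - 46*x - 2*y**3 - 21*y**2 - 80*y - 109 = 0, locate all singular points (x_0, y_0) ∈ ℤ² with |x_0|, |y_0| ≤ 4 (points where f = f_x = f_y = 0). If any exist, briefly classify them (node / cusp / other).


Singular points: {(-2, -3)}; classification: node.

Compute partial derivatives:
  f_x = -4*x*y - 14*x - 2*y**2 - 20*y - 46.
  f_y = -2*x**2 - 4*x*y - 20*x - 6*y**2 - 42*y - 80.
Scan x_0 ∈ {−4, ..., 4}. For each x_0, f_y(x_0, y) is a polynomial in y; find its integer roots y ∈ {−4, ..., 4}, then test f_x and f at those candidates.
  x = -4: f_y(-4, y) = -6*y**2 - 26*y - 32; no integer root y with |y| ≤ 4.
  x = -3: f_y(-3, y) = -6*y**2 - 30*y - 38; no integer root y with |y| ≤ 4.
  x = -2: f_y(-2, y) = -6*y**2 - 34*y - 48; vanishes at y ∈ {-3}. (-2, -3): f_x = 0, f = 0 — SINGULAR.
  x = -1: f_y(-1, y) = -6*y**2 - 38*y - 62; no integer root y with |y| ≤ 4.
  x = 0: f_y(0, y) = -6*y**2 - 42*y - 80; no integer root y with |y| ≤ 4.
  x = 1: f_y(1, y) = -6*y**2 - 46*y - 102; no integer root y with |y| ≤ 4.
  x = 2: f_y(2, y) = -6*y**2 - 50*y - 128; no integer root y with |y| ≤ 4.
  x = 3: f_y(3, y) = -6*y**2 - 54*y - 158; no integer root y with |y| ≤ 4.
  x = 4: f_y(4, y) = -6*y**2 - 58*y - 192; no integer root y with |y| ≤ 4.
Only singular point on the grid: (-2, -3).
Classify: substitute x = -2 + u, y = -3 + v and expand: f = -2*u**2*v - u**2 - 2*u*v**2 - 2*v**3 + v**2.
No constant or linear terms (consistent with a singular point). Quadratic part: -u**2 + v**2. Cubic part: -2*u**2*v - 2*u*v**2 - 2*v**3.
The quadratic part v**2 - u**2 = (v − u)(v + u) splits into two distinct linear factors, so there are two distinct tangent lines y − -3 = ±(x − -2) — this is a node (ordinary double point).
Classification: node.


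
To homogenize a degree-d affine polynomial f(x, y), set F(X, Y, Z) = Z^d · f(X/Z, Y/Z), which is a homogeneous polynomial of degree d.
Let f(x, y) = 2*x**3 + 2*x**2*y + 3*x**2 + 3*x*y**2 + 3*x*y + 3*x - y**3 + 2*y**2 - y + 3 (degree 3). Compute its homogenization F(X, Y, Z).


F(X, Y, Z) = 2*X**3 + 2*X**2*Y + 3*X**2*Z + 3*X*Y**2 + 3*X*Y*Z + 3*X*Z**2 - Y**3 + 2*Y**2*Z - Y*Z**2 + 3*Z**3

deg(f) = 3.
Substitute x = X/Z, y = Y/Z into f, then multiply by Z^3.
  monomial 2·x^3·y^0 ↦ 2·X^3·Y^0·Z^0.
  monomial 2·x^2·y^1 ↦ 2·X^2·Y^1·Z^0.
  monomial 3·x^2·y^0 ↦ 3·X^2·Y^0·Z^1.
  monomial 3·x^1·y^2 ↦ 3·X^1·Y^2·Z^0.
  monomial 3·x^1·y^1 ↦ 3·X^1·Y^1·Z^1.
  monomial 3·x^1·y^0 ↦ 3·X^1·Y^0·Z^2.
  monomial -1·x^0·y^3 ↦ -1·X^0·Y^3·Z^0.
  monomial 2·x^0·y^2 ↦ 2·X^0·Y^2·Z^1.
  monomial -1·x^0·y^1 ↦ -1·X^0·Y^1·Z^2.
  monomial 3·x^0·y^0 ↦ 3·X^0·Y^0·Z^3.
Collecting: F(X, Y, Z) = 2*X**3 + 2*X**2*Y + 3*X**2*Z + 3*X*Y**2 + 3*X*Y*Z + 3*X*Z**2 - Y**3 + 2*Y**2*Z - Y*Z**2 + 3*Z**3.


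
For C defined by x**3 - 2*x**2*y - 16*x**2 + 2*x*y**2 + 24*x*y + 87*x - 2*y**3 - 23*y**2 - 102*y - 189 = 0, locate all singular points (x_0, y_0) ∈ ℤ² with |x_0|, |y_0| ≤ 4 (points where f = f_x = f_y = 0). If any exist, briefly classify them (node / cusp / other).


Singular points: {(3, -3)}; classification: node.

Compute partial derivatives:
  f_x = 3*x**2 - 4*x*y - 32*x + 2*y**2 + 24*y + 87.
  f_y = -2*x**2 + 4*x*y + 24*x - 6*y**2 - 46*y - 102.
Scan x_0 ∈ {−4, ..., 4}. For each x_0, f_y(x_0, y) is a polynomial in y; find its integer roots y ∈ {−4, ..., 4}, then test f_x and f at those candidates.
  x = -4: f_y(-4, y) = -6*y**2 - 62*y - 230; no integer root y with |y| ≤ 4.
  x = -3: f_y(-3, y) = -6*y**2 - 58*y - 192; no integer root y with |y| ≤ 4.
  x = -2: f_y(-2, y) = -6*y**2 - 54*y - 158; no integer root y with |y| ≤ 4.
  x = -1: f_y(-1, y) = -6*y**2 - 50*y - 128; no integer root y with |y| ≤ 4.
  x = 0: f_y(0, y) = -6*y**2 - 46*y - 102; no integer root y with |y| ≤ 4.
  x = 1: f_y(1, y) = -6*y**2 - 42*y - 80; no integer root y with |y| ≤ 4.
  x = 2: f_y(2, y) = -6*y**2 - 38*y - 62; no integer root y with |y| ≤ 4.
  x = 3: f_y(3, y) = -6*y**2 - 34*y - 48; vanishes at y ∈ {-3}. (3, -3): f_x = 0, f = 0 — SINGULAR.
  x = 4: f_y(4, y) = -6*y**2 - 30*y - 38; no integer root y with |y| ≤ 4.
Only singular point on the grid: (3, -3).
Classify: substitute x = 3 + u, y = -3 + v and expand: f = u**3 - 2*u**2*v - u**2 + 2*u*v**2 - 2*v**3 + v**2.
No constant or linear terms (consistent with a singular point). Quadratic part: -u**2 + v**2. Cubic part: u**3 - 2*u**2*v + 2*u*v**2 - 2*v**3.
The quadratic part v**2 - u**2 = (v − u)(v + u) splits into two distinct linear factors, so there are two distinct tangent lines y − -3 = ±(x − 3) — this is a node (ordinary double point).
Classification: node.


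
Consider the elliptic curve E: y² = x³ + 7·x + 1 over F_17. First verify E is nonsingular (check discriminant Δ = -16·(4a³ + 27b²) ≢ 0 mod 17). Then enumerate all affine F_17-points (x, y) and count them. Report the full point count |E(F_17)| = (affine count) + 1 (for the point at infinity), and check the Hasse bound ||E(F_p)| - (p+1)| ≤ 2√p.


Affine points = {(0, 1), (0, 16), (1, 3), (1, 14), (3, 7), (3, 10), (4, 5), (4, 12), (5, 5), (5, 12), (6, 2), (6, 15), (7, 6), (7, 11), (8, 5), (8, 12), (10, 0), (11, 7), (11, 10), (14, 2), (14, 15), (15, 8), (15, 9)}; affine count = 23; |E(F_17)| = 24.

Discriminant check: Δ ∝ 4a³ + 27b² = 4·7³ + 27·1² = 4·343 + 27·1 ≡ 5 (mod 17). Nonzero ⇒ E is nonsingular.
For each x ∈ F_17, compute rhs = x³ + 7·x + 1 mod 17, then count y ∈ F_17 with y² ≡ rhs.
  x = 0: rhs = 1, matching y values: 1, 16 (2 points).
  x = 1: rhs = 9, matching y values: 3, 14 (2 points).
  x = 2: rhs = 6, matching y values: none (0 points).
  x = 3: rhs = 15, matching y values: 7, 10 (2 points).
  x = 4: rhs = 8, matching y values: 5, 12 (2 points).
  x = 5: rhs = 8, matching y values: 5, 12 (2 points).
  x = 6: rhs = 4, matching y values: 2, 15 (2 points).
  x = 7: rhs = 2, matching y values: 6, 11 (2 points).
  x = 8: rhs = 8, matching y values: 5, 12 (2 points).
  x = 9: rhs = 11, matching y values: none (0 points).
  x = 10: rhs = 0, matching y values: 0 (1 points).
  x = 11: rhs = 15, matching y values: 7, 10 (2 points).
  x = 12: rhs = 11, matching y values: none (0 points).
  x = 13: rhs = 11, matching y values: none (0 points).
  x = 14: rhs = 4, matching y values: 2, 15 (2 points).
  x = 15: rhs = 13, matching y values: 8, 9 (2 points).
  x = 16: rhs = 10, matching y values: none (0 points).
Total affine count: 23.
Full point count |E(F_17)| = 23 + 1 = 24.
Hasse bound: |24 − (17+1)| = |6| = 6 ≤ 2√17 ≈ 8.2462 ✓.


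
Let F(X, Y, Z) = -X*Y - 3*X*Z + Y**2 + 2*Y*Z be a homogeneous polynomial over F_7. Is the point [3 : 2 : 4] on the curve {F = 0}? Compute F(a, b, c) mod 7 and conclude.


F(3,2,4) ≡ 6 (mod 7); P is NOT on the curve.

Evaluate F(3, 2, 4) term-by-term (mod 7).
  -X*Y ↦ -1·3·2·1 = -6
  -3*X*Z ↦ -3·3·1·4 = -36
  Y**2 ↦ 1·1·4·1 = 4
  2*Y*Z ↦ 2·1·2·4 = 16
Sum: F(3, 2, 4) = (-6) + (-36) + (4) + (16) = -22.
Reducing mod 7: -22 ≡ 6 (mod 7).
Since F(a, b, c) ≡ 6 ≠ 0 (mod 7), P does NOT lie on the curve.


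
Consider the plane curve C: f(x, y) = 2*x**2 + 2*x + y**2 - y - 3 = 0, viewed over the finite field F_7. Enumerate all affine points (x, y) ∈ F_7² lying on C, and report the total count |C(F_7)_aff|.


Affine F_7-points: {(1, 3), (1, 5), (2, 4), (3, 0), (3, 1), (4, 4), (5, 3), (5, 5)}; count = 8.

For each of the 49 pairs (x, y) ∈ F_7², evaluate f(x, y) mod 7. Record the zeros.
  x = 0: [0↦4, 1↦4, 2↦6, 3↦3, 4↦2, 5↦3, 6↦6]  zeros at y ∈ ∅
  x = 1: [0↦1, 1↦1, 2↦3, 3↦0, 4↦6, 5↦0, 6↦3]  zeros at y ∈ {3, 5}
  x = 2: [0↦2, 1↦2, 2↦4, 3↦1, 4↦0, 5↦1, 6↦4]  zeros at y ∈ {4}
  x = 3: [0↦0, 1↦0, 2↦2, 3↦6, 4↦5, 5↦6, 6↦2]  zeros at y ∈ {0, 1}
  x = 4: [0↦2, 1↦2, 2↦4, 3↦1, 4↦0, 5↦1, 6↦4]  zeros at y ∈ {4}
  x = 5: [0↦1, 1↦1, 2↦3, 3↦0, 4↦6, 5↦0, 6↦3]  zeros at y ∈ {3, 5}
  x = 6: [0↦4, 1↦4, 2↦6, 3↦3, 4↦2, 5↦3, 6↦6]  zeros at y ∈ ∅
Collecting zeros: affine points = {(1, 3), (1, 5), (2, 4), (3, 0), (3, 1), (4, 4), (5, 3), (5, 5)}.
Total count |C(F_7)_aff| = 8.


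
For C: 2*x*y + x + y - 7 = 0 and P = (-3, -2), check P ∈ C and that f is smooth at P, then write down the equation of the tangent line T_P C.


Tangent line at P: -3*x - 5*y - 19 = 0.

Step 1: f(-3, -2) = 0, so P lies on C.
Step 2: partial derivatives
  f_x(x, y) = 2*y + 1, f_y(x, y) = 2*x + 1.
  f_x(P) = -3, f_y(P) = -5 (gradient nonzero, so P is smooth).
Step 3: tangent line at P: -3·(x − -3) + -5·(y − -2) = 0.
Expanding: -3*x - 5*y - 19 = 0.


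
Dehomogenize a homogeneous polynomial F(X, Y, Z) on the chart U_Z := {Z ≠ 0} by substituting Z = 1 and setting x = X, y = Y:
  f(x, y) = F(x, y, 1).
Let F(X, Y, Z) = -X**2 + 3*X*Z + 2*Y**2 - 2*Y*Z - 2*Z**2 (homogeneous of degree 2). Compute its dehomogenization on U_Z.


f(x, y) = -x**2 + 3*x + 2*y**2 - 2*y - 2

On U_Z we set Z = 1. Each monomial c·X^i·Y^j·Z^k in F becomes c·x^i·y^j·1^k = c·x^i·y^j.
Substituting Z = 1: F(X, Y, 1) = -x**2 + 3*x + 2*y**2 - 2*y - 2.
Note: deg(f) ≤ deg(F) = 2; strict inequality happens when F is divisible by Z (lost terms).


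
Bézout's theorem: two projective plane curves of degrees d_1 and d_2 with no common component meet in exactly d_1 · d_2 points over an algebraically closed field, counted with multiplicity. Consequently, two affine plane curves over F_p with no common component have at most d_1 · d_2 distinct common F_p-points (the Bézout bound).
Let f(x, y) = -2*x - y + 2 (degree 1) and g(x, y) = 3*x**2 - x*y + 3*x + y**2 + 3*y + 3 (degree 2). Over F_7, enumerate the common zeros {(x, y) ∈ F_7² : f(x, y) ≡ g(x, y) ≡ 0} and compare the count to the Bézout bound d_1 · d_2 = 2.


Common zeros: {(4, 1), (6, 4)}; count = 2; Bézout bound = 2.

deg(f) = 1, deg(g) = 2, so Bézout bound = 2.
Scan x ∈ F_7. For each x, list the y ∈ F_7 with f(x, y) ≡ 0 and those with g(x, y) ≡ 0 (mod 7); the common zeros in that column are the intersection.
  x = 0: f ≡ 0 at y ∈ {2}; g ≡ 0 at y ∈ {1, 3}; common: ∅.
  x = 1: f ≡ 0 at y ∈ {0}; g ≡ 0 at y ∈ ∅; common: ∅.
  x = 2: f ≡ 0 at y ∈ {5}; g ≡ 0 at y ∈ {0, 6}; common: ∅.
  x = 3: f ≡ 0 at y ∈ {3}; g ≡ 0 at y ∈ ∅; common: ∅.
  x = 4: f ≡ 0 at y ∈ {1}; g ≡ 0 at y ∈ {0, 1}; common: {1}.
  x = 5: f ≡ 0 at y ∈ {6}; g ≡ 0 at y ∈ ∅; common: ∅.
  x = 6: f ≡ 0 at y ∈ {4}; g ≡ 0 at y ∈ {4, 6}; common: {4}.
Collecting: common zeros = {(4, 1), (6, 4)}, so the count is 2.
Comparison with the Bézout bound: 2 ≤ 2 = deg(f)·deg(g), as expected for curves with no common component (the bound is attained).


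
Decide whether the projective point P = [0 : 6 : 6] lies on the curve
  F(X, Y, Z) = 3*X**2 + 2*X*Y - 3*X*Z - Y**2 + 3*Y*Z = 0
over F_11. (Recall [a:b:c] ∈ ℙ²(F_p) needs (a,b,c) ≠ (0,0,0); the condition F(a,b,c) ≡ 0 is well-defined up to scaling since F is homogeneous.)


F(0,6,6) ≡ 6 (mod 11); P is NOT on the curve.

Evaluate F(0, 6, 6) term-by-term (mod 11).
  3*X**2 ↦ 3·0·1·1 = 0
  2*X*Y ↦ 2·0·6·1 = 0
  -3*X*Z ↦ -3·0·1·6 = 0
  -Y**2 ↦ -1·1·36·1 = -36
  3*Y*Z ↦ 3·1·6·6 = 108
Sum: F(0, 6, 6) = (0) + (0) + (0) + (-36) + (108) = 72.
Reducing mod 11: 72 ≡ 6 (mod 11).
Since F(a, b, c) ≡ 6 ≠ 0 (mod 11), P does NOT lie on the curve.


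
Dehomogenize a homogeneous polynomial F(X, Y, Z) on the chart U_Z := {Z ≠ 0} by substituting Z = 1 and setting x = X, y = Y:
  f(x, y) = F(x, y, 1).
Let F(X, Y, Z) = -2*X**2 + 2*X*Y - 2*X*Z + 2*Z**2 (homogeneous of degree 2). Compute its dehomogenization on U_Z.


f(x, y) = -2*x**2 + 2*x*y - 2*x + 2

On U_Z we set Z = 1. Each monomial c·X^i·Y^j·Z^k in F becomes c·x^i·y^j·1^k = c·x^i·y^j.
Substituting Z = 1: F(X, Y, 1) = -2*x**2 + 2*x*y - 2*x + 2.
Note: deg(f) ≤ deg(F) = 2; strict inequality happens when F is divisible by Z (lost terms).


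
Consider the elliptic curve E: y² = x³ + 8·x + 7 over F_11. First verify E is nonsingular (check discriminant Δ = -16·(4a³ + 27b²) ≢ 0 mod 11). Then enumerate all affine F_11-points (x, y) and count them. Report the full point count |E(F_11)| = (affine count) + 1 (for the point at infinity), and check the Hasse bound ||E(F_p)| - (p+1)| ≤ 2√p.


Affine points = {(1, 4), (1, 7), (2, 3), (2, 8), (3, 5), (3, 6), (4, 2), (4, 9), (8, 0), (9, 4), (9, 7), (10, 3), (10, 8)}; affine count = 13; |E(F_11)| = 14.

Discriminant check: Δ ∝ 4a³ + 27b² = 4·8³ + 27·7² = 4·512 + 27·49 ≡ 5 (mod 11). Nonzero ⇒ E is nonsingular.
For each x ∈ F_11, compute rhs = x³ + 8·x + 7 mod 11, then count y ∈ F_11 with y² ≡ rhs.
  x = 0: rhs = 7, matching y values: none (0 points).
  x = 1: rhs = 5, matching y values: 4, 7 (2 points).
  x = 2: rhs = 9, matching y values: 3, 8 (2 points).
  x = 3: rhs = 3, matching y values: 5, 6 (2 points).
  x = 4: rhs = 4, matching y values: 2, 9 (2 points).
  x = 5: rhs = 7, matching y values: none (0 points).
  x = 6: rhs = 7, matching y values: none (0 points).
  x = 7: rhs = 10, matching y values: none (0 points).
  x = 8: rhs = 0, matching y values: 0 (1 points).
  x = 9: rhs = 5, matching y values: 4, 7 (2 points).
  x = 10: rhs = 9, matching y values: 3, 8 (2 points).
Total affine count: 13.
Full point count |E(F_11)| = 13 + 1 = 14.
Hasse bound: |14 − (11+1)| = |2| = 2 ≤ 2√11 ≈ 6.6332 ✓.


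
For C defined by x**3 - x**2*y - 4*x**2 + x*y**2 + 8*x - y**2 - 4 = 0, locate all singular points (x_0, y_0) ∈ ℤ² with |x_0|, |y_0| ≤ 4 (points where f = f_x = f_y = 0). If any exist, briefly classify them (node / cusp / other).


Singular points: {(2, 2)}; classification: cusp.

Compute partial derivatives:
  f_x = 3*x**2 - 2*x*y - 8*x + y**2 + 8.
  f_y = -x**2 + 2*x*y - 2*y.
Scan x_0 ∈ {−4, ..., 4}. For each x_0, f_y(x_0, y) is a polynomial in y; find its integer roots y ∈ {−4, ..., 4}, then test f_x and f at those candidates.
  x = -4: f_y(-4, y) = -10*y - 16; no integer root y with |y| ≤ 4.
  x = -3: f_y(-3, y) = -8*y - 9; no integer root y with |y| ≤ 4.
  x = -2: f_y(-2, y) = -6*y - 4; no integer root y with |y| ≤ 4.
  x = -1: f_y(-1, y) = -4*y - 1; no integer root y with |y| ≤ 4.
  x = 0: f_y(0, y) = -2*y; vanishes at y ∈ {0}. (0, 0): f_x = 8 ≠ 0.
  x = 1: f_y(1, y) = -1; no integer root y with |y| ≤ 4.
  x = 2: f_y(2, y) = 2*y - 4; vanishes at y ∈ {2}. (2, 2): f_x = 0, f = 0 — SINGULAR.
  x = 3: f_y(3, y) = 4*y - 9; no integer root y with |y| ≤ 4.
  x = 4: f_y(4, y) = 6*y - 16; no integer root y with |y| ≤ 4.
Only singular point on the grid: (2, 2).
Classify: substitute x = 2 + u, y = 2 + v and expand: f = u**3 - u**2*v + u*v**2 + v**2.
No constant or linear terms (consistent with a singular point). Quadratic part: v**2. Cubic part: u**3 - u**2*v + u*v**2.
The quadratic part v**2 is a perfect square, so there is a single (double) tangent line v = 0, i.e. y = 2. Restricting the cubic part to that line (v = 0) leaves u**3 ≠ 0, so f is not divisible by v and the branch is v² ≈ -u**3 to lowest order — this is a cusp.
Classification: cusp.


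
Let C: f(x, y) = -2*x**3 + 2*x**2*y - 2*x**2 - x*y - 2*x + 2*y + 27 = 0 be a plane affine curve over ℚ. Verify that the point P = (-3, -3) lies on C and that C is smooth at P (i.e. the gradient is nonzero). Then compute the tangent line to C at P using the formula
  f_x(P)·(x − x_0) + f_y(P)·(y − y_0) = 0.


Tangent line at P: -5*x + 23*y + 54 = 0.

Step 1: f(-3, -3) = 0, so P lies on C.
Step 2: partial derivatives
  f_x(x, y) = -6*x**2 + 4*x*y - 4*x - y - 2, f_y(x, y) = 2*x**2 - x + 2.
  f_x(P) = -5, f_y(P) = 23 (gradient nonzero, so P is smooth).
Step 3: tangent line at P: -5·(x − -3) + 23·(y − -3) = 0.
Expanding: -5*x + 23*y + 54 = 0.


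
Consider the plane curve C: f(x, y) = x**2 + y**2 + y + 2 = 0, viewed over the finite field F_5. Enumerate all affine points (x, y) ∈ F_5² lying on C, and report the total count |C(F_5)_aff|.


Affine F_5-points: {(1, 1), (1, 3), (4, 1), (4, 3)}; count = 4.

For each of the 25 pairs (x, y) ∈ F_5², evaluate f(x, y) mod 5. Record the zeros.
  x = 0: [0↦2, 1↦4, 2↦3, 3↦4, 4↦2]  zeros at y ∈ ∅
  x = 1: [0↦3, 1↦0, 2↦4, 3↦0, 4↦3]  zeros at y ∈ {1, 3}
  x = 2: [0↦1, 1↦3, 2↦2, 3↦3, 4↦1]  zeros at y ∈ ∅
  x = 3: [0↦1, 1↦3, 2↦2, 3↦3, 4↦1]  zeros at y ∈ ∅
  x = 4: [0↦3, 1↦0, 2↦4, 3↦0, 4↦3]  zeros at y ∈ {1, 3}
Collecting zeros: affine points = {(1, 1), (1, 3), (4, 1), (4, 3)}.
Total count |C(F_5)_aff| = 4.


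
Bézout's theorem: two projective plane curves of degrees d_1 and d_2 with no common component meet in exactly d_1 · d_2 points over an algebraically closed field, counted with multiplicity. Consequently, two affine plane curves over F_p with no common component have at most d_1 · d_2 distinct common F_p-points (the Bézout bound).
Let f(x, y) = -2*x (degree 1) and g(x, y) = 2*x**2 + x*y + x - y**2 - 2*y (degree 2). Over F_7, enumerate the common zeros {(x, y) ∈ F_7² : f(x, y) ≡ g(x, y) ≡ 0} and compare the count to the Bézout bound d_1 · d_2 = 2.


Common zeros: {(0, 0), (0, 5)}; count = 2; Bézout bound = 2.

deg(f) = 1, deg(g) = 2, so Bézout bound = 2.
Scan x ∈ F_7. For each x, list the y ∈ F_7 with f(x, y) ≡ 0 and those with g(x, y) ≡ 0 (mod 7); the common zeros in that column are the intersection.
  x = 0: f ≡ 0 at y ∈ {0, 1, 2, 3, 4, 5, 6}; g ≡ 0 at y ∈ {0, 5}; common: {0, 5}.
  x = 1: f ≡ 0 at y ∈ ∅; g ≡ 0 at y ∈ ∅; common: ∅.
  x = 2: f ≡ 0 at y ∈ ∅; g ≡ 0 at y ∈ ∅; common: ∅.
  x = 3: f ≡ 0 at y ∈ ∅; g ≡ 0 at y ∈ {0, 1}; common: ∅.
  x = 4: f ≡ 0 at y ∈ ∅; g ≡ 0 at y ∈ {4, 5}; common: ∅.
  x = 5: f ≡ 0 at y ∈ ∅; g ≡ 0 at y ∈ ∅; common: ∅.
  x = 6: f ≡ 0 at y ∈ ∅; g ≡ 0 at y ∈ ∅; common: ∅.
Collecting: common zeros = {(0, 0), (0, 5)}, so the count is 2.
Comparison with the Bézout bound: 2 ≤ 2 = deg(f)·deg(g), as expected for curves with no common component (the bound is attained).


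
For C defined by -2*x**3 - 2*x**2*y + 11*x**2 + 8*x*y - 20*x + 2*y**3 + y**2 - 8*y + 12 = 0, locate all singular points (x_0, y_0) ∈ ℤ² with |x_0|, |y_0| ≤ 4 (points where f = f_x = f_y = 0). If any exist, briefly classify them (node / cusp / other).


Singular points: {(2, 0)}; classification: node.

Compute partial derivatives:
  f_x = -6*x**2 - 4*x*y + 22*x + 8*y - 20.
  f_y = -2*x**2 + 8*x + 6*y**2 + 2*y - 8.
Scan x_0 ∈ {−4, ..., 4}. For each x_0, f_y(x_0, y) is a polynomial in y; find its integer roots y ∈ {−4, ..., 4}, then test f_x and f at those candidates.
  x = -4: f_y(-4, y) = 6*y**2 + 2*y - 72; no integer root y with |y| ≤ 4.
  x = -3: f_y(-3, y) = 6*y**2 + 2*y - 50; no integer root y with |y| ≤ 4.
  x = -2: f_y(-2, y) = 6*y**2 + 2*y - 32; no integer root y with |y| ≤ 4.
  x = -1: f_y(-1, y) = 6*y**2 + 2*y - 18; no integer root y with |y| ≤ 4.
  x = 0: f_y(0, y) = 6*y**2 + 2*y - 8; vanishes at y ∈ {1}. (0, 1): f_x = -12 ≠ 0.
  x = 1: f_y(1, y) = 6*y**2 + 2*y - 2; no integer root y with |y| ≤ 4.
  x = 2: f_y(2, y) = 6*y**2 + 2*y; vanishes at y ∈ {0}. (2, 0): f_x = 0, f = 0 — SINGULAR.
  x = 3: f_y(3, y) = 6*y**2 + 2*y - 2; no integer root y with |y| ≤ 4.
  x = 4: f_y(4, y) = 6*y**2 + 2*y - 8; vanishes at y ∈ {1}. (4, 1): f_x = -36 ≠ 0.
Only singular point on the grid: (2, 0).
Classify: substitute x = 2 + u, y = 0 + v and expand: f = -2*u**3 - 2*u**2*v - u**2 + 2*v**3 + v**2.
No constant or linear terms (consistent with a singular point). Quadratic part: -u**2 + v**2. Cubic part: -2*u**3 - 2*u**2*v + 2*v**3.
The quadratic part v**2 - u**2 = (v − u)(v + u) splits into two distinct linear factors, so there are two distinct tangent lines y − 0 = ±(x − 2) — this is a node (ordinary double point).
Classification: node.
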